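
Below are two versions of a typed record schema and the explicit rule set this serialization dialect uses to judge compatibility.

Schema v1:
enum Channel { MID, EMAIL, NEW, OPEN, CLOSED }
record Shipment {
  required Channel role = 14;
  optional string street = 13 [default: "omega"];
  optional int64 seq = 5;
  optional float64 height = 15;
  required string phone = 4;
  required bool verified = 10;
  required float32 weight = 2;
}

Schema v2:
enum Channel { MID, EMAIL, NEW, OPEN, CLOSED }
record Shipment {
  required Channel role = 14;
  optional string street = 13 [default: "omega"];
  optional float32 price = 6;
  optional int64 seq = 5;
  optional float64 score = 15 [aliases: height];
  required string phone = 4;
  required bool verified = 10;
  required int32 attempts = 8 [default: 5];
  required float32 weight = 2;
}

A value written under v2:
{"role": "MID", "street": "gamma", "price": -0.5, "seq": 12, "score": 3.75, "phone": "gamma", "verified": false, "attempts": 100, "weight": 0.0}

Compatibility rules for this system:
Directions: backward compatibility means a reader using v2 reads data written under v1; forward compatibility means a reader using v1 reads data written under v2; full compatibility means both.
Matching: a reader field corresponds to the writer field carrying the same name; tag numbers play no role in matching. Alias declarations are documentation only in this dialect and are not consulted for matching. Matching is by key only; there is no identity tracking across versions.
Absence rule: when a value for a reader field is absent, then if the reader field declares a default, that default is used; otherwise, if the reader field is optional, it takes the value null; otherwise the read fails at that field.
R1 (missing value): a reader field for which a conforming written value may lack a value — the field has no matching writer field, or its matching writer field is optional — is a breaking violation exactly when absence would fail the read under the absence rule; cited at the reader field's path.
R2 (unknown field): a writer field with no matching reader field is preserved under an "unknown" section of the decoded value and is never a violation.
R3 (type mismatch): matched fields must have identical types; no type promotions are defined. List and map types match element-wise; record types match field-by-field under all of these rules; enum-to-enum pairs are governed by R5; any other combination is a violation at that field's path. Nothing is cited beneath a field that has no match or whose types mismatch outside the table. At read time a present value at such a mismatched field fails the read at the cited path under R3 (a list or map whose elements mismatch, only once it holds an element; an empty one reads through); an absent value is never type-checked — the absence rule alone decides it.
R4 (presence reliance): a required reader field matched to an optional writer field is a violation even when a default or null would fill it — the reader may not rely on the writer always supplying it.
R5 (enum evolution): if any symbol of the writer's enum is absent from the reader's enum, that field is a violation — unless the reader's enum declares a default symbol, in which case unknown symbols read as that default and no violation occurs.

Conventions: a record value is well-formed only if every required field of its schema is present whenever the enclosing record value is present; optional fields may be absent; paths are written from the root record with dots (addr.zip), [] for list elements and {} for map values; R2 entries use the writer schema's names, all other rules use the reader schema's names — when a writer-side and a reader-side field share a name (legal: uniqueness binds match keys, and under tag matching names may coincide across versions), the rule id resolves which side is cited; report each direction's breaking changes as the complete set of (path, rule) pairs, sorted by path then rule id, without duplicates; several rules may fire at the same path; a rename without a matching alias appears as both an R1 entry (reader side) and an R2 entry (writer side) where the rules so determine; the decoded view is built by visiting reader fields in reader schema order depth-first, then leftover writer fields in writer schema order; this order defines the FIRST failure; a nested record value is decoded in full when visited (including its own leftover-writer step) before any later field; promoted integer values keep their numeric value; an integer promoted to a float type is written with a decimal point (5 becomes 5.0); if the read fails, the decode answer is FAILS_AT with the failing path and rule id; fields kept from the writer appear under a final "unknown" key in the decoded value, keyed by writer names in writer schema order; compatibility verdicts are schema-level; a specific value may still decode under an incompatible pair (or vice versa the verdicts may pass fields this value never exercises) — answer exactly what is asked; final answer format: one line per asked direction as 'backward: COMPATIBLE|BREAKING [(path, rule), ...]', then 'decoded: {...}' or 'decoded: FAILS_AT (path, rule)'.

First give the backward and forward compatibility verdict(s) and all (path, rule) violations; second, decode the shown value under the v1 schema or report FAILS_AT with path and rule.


backward: COMPATIBLE []; forward: COMPATIBLE []; decoded: {"role": "MID", "street": "gamma", "seq": 12, "height": null, "phone": "gamma", "verified": false, "weight": 0.0, "unknown": {"price": -0.5, "score": 3.75, "attempts": 100}}

each type pair in Shipment: writer, then reader
backward for Shipment (reader v2, writer v1):
  role: paired with writer role (Channel -> Channel; writer required)
  street: paired with writer street (string -> string; writer optional)
  no writer field matches reader price
  seq: paired with writer seq (int64 -> int64; writer optional)
  no writer field matches reader score
  phone: paired with writer phone (string -> string; writer required)
  verified: paired with writer verified (bool -> bool; writer required)
  no writer field matches reader attempts
  weight: paired with writer weight (float32 -> float32; writer required)
  writer height: unknown to reader
  nothing fires on Shipment: backward is COMPATIBLE
forward for Shipment (reader v1, writer v2):
  role: paired with writer role (Channel -> Channel; writer required)
  street: paired with writer street (string -> string; writer optional)
  seq: paired with writer seq (int64 -> int64; writer optional)
  no writer field matches reader height
  phone: paired with writer phone (string -> string; writer required)
  verified: paired with writer verified (bool -> bool; writer required)
  weight: paired with writer weight (float32 -> float32; writer required)
  writer price: unknown to reader
  writer score: unknown to reader
  writer attempts: unknown to reader
  nothing fires on Shipment: forward is COMPATIBLE
decode walk for Shipment under reader schema v1:
  role := "MID"
  street := "gamma"
  seq := 12
  height := null (not supplied -> null)
  phone := "gamma"
  verified := false
  weight := 0.0
  writer price: kept under "unknown"
  writer score: kept under "unknown"
  writer attempts: kept under "unknown"
  => decoded: {"role": "MID", "street": "gamma", "seq": 12, "height": null, "phone": "gamma", "verified": false, "weight": 0.0, "unknown": {"price": -0.5, "score": 3.75, "attempts": 100}}


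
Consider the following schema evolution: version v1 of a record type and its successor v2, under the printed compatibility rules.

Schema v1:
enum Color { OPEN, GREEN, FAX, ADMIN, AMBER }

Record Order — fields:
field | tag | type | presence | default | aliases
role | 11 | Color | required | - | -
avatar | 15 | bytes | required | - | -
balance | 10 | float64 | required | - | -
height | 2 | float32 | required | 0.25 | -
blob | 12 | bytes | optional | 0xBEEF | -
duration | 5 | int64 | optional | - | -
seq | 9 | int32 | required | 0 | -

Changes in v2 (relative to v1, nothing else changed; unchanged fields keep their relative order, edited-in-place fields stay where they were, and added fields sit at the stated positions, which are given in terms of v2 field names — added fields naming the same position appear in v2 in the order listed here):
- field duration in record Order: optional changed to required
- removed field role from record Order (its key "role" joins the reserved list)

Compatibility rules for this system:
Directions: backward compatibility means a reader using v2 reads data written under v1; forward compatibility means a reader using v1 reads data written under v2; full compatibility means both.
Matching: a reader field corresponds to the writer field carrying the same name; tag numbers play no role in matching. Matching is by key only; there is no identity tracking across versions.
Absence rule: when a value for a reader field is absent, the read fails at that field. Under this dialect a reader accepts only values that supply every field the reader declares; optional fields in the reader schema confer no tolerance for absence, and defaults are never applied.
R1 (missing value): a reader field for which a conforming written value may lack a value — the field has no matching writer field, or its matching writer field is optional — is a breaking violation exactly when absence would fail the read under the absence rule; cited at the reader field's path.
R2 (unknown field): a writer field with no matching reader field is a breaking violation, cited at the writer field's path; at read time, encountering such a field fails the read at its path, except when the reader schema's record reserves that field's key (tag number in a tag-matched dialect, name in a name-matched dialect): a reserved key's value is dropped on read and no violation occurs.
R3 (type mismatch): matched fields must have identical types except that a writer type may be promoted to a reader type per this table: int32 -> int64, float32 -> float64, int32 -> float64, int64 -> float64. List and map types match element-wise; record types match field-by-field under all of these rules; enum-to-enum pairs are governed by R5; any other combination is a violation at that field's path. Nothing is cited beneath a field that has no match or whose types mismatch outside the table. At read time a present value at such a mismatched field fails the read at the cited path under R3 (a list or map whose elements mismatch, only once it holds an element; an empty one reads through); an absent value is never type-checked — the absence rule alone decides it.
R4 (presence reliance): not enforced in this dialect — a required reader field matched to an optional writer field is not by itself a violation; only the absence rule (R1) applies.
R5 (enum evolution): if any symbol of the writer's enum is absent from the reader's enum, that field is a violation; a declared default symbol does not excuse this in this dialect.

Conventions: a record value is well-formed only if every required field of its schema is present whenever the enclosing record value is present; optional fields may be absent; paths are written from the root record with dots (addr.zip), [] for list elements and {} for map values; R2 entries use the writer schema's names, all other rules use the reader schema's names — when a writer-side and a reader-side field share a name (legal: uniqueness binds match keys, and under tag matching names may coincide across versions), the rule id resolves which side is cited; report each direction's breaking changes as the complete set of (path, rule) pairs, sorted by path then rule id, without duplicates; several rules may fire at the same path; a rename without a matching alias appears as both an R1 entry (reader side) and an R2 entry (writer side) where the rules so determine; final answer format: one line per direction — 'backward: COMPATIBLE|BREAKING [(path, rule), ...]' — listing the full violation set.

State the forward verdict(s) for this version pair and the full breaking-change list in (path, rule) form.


arrows below run writer -> reader for Order
forward on Order — v1 reading data written by v2:
  no writer field matches reader role
  avatar: paired with writer avatar (bytes -> bytes; writer required)
  balance: paired with writer balance (float64 -> float64; writer required)
  height: paired with writer height (float32 -> float32; writer required)
  blob: paired with writer blob (bytes -> bytes; writer optional)
  duration: paired with writer duration (int64 -> int64; writer required)
  seq: paired with writer seq (int32 -> int32; writer required)
  violation R1 at blob
  violation R1 at role
  => forward: BREAKING (2)

forward: BREAKING [(blob, R1), (role, R1)]


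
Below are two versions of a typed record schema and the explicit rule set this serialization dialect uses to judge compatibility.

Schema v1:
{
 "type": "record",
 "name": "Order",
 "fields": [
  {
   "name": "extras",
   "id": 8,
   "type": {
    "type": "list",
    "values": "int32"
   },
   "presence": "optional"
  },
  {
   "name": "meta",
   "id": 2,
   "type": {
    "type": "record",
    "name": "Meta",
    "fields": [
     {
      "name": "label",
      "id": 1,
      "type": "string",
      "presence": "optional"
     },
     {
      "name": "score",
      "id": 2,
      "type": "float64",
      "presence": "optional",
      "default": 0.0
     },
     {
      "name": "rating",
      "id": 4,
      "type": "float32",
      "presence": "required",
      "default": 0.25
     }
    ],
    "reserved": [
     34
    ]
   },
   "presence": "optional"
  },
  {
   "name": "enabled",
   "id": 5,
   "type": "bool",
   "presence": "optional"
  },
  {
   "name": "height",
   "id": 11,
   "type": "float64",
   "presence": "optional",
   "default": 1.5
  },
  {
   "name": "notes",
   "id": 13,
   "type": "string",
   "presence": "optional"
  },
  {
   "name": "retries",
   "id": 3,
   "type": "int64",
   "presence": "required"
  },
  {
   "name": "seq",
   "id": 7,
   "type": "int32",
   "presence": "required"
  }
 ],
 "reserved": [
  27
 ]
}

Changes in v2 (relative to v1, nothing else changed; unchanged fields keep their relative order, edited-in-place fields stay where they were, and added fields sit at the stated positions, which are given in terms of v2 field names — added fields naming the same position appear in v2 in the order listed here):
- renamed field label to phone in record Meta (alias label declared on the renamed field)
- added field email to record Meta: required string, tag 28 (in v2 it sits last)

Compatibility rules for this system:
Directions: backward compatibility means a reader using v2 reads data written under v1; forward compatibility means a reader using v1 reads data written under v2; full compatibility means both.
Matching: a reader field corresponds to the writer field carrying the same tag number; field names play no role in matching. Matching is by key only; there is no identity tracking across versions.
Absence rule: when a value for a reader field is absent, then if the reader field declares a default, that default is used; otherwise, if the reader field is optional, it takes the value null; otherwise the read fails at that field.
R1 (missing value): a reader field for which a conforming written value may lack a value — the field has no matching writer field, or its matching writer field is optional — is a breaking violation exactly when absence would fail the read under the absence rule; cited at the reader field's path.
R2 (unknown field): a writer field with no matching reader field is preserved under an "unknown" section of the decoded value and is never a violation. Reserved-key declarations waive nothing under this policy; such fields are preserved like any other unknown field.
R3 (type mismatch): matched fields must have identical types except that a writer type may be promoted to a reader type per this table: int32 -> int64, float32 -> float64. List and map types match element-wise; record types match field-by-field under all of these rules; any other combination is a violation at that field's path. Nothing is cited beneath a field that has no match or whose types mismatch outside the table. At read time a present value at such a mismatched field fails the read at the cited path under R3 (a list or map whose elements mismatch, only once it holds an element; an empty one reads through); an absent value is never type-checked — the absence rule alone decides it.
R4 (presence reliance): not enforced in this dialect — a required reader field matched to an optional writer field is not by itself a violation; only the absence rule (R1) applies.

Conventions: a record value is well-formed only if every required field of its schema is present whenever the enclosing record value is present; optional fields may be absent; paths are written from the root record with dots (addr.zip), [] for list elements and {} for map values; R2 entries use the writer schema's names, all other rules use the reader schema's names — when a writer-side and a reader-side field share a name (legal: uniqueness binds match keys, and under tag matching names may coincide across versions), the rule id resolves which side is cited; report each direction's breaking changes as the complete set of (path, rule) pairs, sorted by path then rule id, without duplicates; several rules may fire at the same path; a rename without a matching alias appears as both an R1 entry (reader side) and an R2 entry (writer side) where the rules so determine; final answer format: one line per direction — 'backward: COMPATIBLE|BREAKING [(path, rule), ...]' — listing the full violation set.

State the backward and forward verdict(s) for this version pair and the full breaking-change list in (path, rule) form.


backward: BREAKING [(meta.email, R1)]; forward: COMPATIBLE []

each type pair in Order: writer, then reader
checking backward for Order: reader v2 against writer v1:
  extras: list<int32> -> list<int32>, writer optional; from extras
  meta: Meta -> Meta, writer optional; from meta
  enabled: bool -> bool, writer optional; from enabled
  height: float64 -> float64, writer optional; from height
  notes: string -> string, writer optional; from notes
  retries: int64 -> int64, writer required; from retries
  seq: int32 -> int32, writer required; from seq
  meta.phone: string -> string, writer optional; from meta.label
  meta.score: float64 -> float64, writer optional; from meta.score
  meta.rating: float32 -> float32, writer required; from meta.rating
  no writer field matches reader meta.email
  rule R1 violated at meta.email
  => 1 violation(s): backward is BREAKING for Order
checking forward for Order: reader v1 against writer v2:
  extras: list<int32> -> list<int32>, writer optional; from extras
  meta: Meta -> Meta, writer optional; from meta
  enabled: bool -> bool, writer optional; from enabled
  height: float64 -> float64, writer optional; from height
  notes: string -> string, writer optional; from notes
  retries: int64 -> int64, writer required; from retries
  seq: int32 -> int32, writer required; from seq
  meta.label: string -> string, writer optional; from meta.phone
  meta.score: float64 -> float64, writer optional; from meta.score
  meta.rating: float32 -> float32, writer required; from meta.rating
  writer meta.email: unknown to reader
  nothing fires on Order: forward is COMPATIBLE


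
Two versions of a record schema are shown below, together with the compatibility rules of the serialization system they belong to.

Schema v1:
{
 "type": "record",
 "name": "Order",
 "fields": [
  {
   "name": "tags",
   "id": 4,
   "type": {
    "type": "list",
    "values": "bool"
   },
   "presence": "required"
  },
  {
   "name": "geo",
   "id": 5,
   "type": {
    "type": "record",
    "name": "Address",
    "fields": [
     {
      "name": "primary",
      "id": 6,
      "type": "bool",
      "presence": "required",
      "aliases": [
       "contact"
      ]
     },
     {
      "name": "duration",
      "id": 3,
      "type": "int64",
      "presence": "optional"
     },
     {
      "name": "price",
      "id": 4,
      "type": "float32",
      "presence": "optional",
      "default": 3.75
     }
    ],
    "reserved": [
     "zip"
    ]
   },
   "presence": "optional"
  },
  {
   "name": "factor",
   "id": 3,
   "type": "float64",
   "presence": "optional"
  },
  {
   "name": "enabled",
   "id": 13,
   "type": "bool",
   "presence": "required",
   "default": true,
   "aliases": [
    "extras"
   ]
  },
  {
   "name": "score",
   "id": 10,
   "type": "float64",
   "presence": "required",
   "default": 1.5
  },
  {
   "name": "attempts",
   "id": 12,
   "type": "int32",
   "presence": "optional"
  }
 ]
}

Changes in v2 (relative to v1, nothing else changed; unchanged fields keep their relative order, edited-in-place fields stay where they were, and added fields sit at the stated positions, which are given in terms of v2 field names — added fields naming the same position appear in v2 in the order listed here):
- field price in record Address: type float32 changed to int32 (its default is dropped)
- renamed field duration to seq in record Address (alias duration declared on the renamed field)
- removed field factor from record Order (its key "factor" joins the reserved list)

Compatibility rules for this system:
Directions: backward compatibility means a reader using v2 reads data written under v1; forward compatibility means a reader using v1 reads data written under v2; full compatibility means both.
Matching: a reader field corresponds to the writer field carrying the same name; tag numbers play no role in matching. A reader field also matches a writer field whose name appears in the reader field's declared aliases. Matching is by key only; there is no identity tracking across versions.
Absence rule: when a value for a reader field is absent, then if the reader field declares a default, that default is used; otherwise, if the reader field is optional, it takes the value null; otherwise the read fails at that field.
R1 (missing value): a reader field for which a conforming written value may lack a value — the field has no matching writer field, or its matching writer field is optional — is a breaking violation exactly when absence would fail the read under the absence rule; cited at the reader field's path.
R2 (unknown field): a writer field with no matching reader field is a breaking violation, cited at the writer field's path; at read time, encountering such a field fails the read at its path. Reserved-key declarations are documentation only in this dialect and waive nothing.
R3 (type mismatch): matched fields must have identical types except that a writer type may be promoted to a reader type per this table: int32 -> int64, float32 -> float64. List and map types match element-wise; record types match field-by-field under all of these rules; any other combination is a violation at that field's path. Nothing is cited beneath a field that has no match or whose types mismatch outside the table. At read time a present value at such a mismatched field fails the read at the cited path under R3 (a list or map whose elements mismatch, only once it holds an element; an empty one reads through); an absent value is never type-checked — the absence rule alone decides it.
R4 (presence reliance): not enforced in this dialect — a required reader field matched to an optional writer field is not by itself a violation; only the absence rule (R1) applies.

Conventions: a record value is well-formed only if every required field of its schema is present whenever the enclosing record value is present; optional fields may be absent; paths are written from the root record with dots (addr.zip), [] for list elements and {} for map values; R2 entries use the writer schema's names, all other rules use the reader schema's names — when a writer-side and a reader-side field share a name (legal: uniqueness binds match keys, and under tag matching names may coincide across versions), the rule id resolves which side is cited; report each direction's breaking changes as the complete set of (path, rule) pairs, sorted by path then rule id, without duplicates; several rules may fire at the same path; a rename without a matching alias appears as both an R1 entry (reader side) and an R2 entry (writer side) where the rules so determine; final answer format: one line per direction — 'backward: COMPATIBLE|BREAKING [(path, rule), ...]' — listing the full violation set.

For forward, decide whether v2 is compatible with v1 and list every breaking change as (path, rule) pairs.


each type pair in Order: writer, then reader
forward on Order — v1 reading data written by v2:
  writer required, list<bool> -> list<bool>: reader tags maps from writer tags
  writer optional, Address -> Address: reader geo maps from writer geo
  factor: no writer-side match
  writer required, bool -> bool: reader enabled maps from writer enabled
  writer required, float64 -> float64: reader score maps from writer score
  writer optional, int32 -> int32: reader attempts maps from writer attempts
  writer required, bool -> bool: reader geo.primary maps from writer geo.primary
  geo.duration: no writer-side match
  writer optional, int32 -> float32: reader geo.price maps from writer geo.price
  leftover writer field: geo.seq
  violation R3 at geo.price
  violation R2 at geo.seq
  => 2 violation(s): forward is BREAKING for Order
diffs on Order not affecting the asked answer:
  removed field factor from record Order (its key "factor" joins the reserved list) -> its effect on Order is confined to the backward direction, not asked

forward: BREAKING [(geo.price, R3), (geo.seq, R2)]


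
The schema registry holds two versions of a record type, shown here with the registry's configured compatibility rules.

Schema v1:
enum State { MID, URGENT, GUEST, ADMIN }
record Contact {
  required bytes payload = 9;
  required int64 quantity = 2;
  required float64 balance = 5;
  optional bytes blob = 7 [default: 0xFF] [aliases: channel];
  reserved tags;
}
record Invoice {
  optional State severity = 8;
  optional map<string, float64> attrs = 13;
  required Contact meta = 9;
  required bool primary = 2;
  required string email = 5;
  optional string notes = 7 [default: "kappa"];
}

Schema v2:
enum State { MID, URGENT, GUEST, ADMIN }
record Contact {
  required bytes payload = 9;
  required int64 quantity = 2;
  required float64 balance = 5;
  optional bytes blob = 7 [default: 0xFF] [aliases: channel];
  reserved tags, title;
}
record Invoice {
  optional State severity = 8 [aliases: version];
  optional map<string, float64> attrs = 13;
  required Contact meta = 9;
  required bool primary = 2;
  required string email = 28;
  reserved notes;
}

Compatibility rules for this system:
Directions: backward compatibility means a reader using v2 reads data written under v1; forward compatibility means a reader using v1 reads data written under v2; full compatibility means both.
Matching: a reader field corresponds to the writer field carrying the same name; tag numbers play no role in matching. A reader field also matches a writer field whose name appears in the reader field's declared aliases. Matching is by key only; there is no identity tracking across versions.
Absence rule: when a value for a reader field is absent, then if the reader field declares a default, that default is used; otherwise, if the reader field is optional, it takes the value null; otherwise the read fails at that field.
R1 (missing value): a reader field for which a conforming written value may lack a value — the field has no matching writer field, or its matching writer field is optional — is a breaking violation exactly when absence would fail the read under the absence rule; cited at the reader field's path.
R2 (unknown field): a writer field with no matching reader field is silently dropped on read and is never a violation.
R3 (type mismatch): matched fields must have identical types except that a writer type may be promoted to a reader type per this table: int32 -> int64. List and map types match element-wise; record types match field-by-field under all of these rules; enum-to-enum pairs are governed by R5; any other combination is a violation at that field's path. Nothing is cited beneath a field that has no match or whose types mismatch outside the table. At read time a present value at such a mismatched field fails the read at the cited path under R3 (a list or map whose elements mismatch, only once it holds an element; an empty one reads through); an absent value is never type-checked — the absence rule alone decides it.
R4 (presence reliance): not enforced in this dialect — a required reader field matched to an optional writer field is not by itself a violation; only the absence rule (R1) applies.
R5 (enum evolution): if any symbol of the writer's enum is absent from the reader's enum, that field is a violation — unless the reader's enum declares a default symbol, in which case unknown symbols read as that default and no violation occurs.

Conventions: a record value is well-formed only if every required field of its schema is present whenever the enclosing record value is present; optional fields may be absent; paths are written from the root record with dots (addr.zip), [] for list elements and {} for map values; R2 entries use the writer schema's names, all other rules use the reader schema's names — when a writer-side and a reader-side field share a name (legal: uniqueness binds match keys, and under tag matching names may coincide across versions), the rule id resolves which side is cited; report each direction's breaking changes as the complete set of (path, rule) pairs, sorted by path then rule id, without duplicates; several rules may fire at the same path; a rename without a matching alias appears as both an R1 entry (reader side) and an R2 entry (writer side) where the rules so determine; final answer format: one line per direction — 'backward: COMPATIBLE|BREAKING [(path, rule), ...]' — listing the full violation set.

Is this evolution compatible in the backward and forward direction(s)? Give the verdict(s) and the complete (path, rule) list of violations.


the writer's type comes first in each Invoice pair
backward for Invoice (reader v2, writer v1):
  severity: State -> State, writer optional; from severity
  attrs: map<string, float64> -> map<string, float64>, writer optional; from attrs
  meta: Contact -> Contact, writer required; from meta
  primary: bool -> bool, writer required; from primary
  email: string -> string, writer required; from email
  notes (writer side), unknown to reader
  meta.payload: bytes -> bytes, writer required; from meta.payload
  meta.quantity: int64 -> int64, writer required; from meta.quantity
  meta.balance: float64 -> float64, writer required; from meta.balance
  meta.blob: bytes -> bytes, writer optional; from meta.blob
  => no violations; backward on Invoice: COMPATIBLE
forward for Invoice (reader v1, writer v2):
  severity: State -> State, writer optional; from severity
  attrs: map<string, float64> -> map<string, float64>, writer optional; from attrs
  meta: Contact -> Contact, writer required; from meta
  primary: bool -> bool, writer required; from primary
  email: string -> string, writer required; from email
  notes: no writer match
  meta.payload: bytes -> bytes, writer required; from meta.payload
  meta.quantity: int64 -> int64, writer required; from meta.quantity
  meta.balance: float64 -> float64, writer required; from meta.balance
  meta.blob: bytes -> bytes, writer optional; from meta.blob
  => no violations; forward on Invoice: COMPATIBLE

backward: COMPATIBLE []; forward: COMPATIBLE []


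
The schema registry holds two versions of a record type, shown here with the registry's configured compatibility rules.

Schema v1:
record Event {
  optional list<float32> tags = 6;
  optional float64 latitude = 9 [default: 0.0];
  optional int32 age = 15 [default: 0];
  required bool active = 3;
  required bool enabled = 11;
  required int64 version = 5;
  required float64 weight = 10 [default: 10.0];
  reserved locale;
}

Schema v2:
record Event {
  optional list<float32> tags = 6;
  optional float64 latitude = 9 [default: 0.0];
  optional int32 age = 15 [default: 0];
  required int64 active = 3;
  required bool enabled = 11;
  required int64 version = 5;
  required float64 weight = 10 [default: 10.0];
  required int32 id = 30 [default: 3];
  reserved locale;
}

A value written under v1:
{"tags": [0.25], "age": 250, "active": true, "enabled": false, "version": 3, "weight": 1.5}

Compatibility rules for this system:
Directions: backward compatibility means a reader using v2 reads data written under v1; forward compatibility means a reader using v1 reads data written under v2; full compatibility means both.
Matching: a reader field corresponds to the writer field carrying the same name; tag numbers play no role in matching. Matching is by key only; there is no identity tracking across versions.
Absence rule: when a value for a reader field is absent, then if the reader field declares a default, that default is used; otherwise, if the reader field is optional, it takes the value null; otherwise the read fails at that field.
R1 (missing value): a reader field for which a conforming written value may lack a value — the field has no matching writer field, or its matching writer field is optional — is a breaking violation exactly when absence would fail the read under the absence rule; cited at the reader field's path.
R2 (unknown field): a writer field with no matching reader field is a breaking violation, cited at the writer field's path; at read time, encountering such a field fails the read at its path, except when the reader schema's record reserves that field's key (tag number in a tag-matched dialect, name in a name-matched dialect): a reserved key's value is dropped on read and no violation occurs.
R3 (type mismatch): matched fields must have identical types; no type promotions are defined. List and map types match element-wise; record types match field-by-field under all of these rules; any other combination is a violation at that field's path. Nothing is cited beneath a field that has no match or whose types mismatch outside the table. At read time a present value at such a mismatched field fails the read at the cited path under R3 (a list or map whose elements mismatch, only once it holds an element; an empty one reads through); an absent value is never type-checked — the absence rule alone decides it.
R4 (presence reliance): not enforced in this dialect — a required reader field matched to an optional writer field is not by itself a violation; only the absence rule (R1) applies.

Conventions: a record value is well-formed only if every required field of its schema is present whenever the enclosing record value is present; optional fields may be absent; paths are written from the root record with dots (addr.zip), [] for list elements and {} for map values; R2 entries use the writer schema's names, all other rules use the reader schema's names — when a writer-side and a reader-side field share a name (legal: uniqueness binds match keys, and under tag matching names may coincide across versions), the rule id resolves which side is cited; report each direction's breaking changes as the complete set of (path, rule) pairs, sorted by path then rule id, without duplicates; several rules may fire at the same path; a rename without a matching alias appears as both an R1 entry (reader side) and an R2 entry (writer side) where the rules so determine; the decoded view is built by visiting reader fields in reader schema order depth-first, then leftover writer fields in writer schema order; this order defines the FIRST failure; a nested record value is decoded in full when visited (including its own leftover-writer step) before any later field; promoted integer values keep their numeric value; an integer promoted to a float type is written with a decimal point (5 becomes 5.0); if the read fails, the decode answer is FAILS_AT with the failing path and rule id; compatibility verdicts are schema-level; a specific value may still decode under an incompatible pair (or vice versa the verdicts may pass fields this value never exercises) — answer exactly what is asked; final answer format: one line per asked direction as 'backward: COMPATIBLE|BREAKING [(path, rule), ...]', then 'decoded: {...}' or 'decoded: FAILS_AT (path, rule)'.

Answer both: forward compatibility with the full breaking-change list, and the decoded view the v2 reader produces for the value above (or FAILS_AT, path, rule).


forward: BREAKING [(active, R3), (id, R2)]; decoded: FAILS_AT (active, R3)

each type pair in Event: writer, then reader
forward for Event (reader v1, writer v2):
  writer optional, list<float32> -> list<float32>: reader tags maps from writer tags
  writer optional, float64 -> float64: reader latitude maps from writer latitude
  writer optional, int32 -> int32: reader age maps from writer age
  writer required, int64 -> bool: reader active maps from writer active
  writer required, bool -> bool: reader enabled maps from writer enabled
  writer required, int64 -> int64: reader version maps from writer version
  writer required, float64 -> float64: reader weight maps from writer weight
  leftover writer field: id
  rule R3 violated at active
  rule R2 violated at id
  => forward: BREAKING (2)
decode (reader v2):
  tags := [0.25]
  latitude := 0.0 (absent -> default)
  age := 250
  read fails at active under R3
  => FAILS_AT (active, R3)


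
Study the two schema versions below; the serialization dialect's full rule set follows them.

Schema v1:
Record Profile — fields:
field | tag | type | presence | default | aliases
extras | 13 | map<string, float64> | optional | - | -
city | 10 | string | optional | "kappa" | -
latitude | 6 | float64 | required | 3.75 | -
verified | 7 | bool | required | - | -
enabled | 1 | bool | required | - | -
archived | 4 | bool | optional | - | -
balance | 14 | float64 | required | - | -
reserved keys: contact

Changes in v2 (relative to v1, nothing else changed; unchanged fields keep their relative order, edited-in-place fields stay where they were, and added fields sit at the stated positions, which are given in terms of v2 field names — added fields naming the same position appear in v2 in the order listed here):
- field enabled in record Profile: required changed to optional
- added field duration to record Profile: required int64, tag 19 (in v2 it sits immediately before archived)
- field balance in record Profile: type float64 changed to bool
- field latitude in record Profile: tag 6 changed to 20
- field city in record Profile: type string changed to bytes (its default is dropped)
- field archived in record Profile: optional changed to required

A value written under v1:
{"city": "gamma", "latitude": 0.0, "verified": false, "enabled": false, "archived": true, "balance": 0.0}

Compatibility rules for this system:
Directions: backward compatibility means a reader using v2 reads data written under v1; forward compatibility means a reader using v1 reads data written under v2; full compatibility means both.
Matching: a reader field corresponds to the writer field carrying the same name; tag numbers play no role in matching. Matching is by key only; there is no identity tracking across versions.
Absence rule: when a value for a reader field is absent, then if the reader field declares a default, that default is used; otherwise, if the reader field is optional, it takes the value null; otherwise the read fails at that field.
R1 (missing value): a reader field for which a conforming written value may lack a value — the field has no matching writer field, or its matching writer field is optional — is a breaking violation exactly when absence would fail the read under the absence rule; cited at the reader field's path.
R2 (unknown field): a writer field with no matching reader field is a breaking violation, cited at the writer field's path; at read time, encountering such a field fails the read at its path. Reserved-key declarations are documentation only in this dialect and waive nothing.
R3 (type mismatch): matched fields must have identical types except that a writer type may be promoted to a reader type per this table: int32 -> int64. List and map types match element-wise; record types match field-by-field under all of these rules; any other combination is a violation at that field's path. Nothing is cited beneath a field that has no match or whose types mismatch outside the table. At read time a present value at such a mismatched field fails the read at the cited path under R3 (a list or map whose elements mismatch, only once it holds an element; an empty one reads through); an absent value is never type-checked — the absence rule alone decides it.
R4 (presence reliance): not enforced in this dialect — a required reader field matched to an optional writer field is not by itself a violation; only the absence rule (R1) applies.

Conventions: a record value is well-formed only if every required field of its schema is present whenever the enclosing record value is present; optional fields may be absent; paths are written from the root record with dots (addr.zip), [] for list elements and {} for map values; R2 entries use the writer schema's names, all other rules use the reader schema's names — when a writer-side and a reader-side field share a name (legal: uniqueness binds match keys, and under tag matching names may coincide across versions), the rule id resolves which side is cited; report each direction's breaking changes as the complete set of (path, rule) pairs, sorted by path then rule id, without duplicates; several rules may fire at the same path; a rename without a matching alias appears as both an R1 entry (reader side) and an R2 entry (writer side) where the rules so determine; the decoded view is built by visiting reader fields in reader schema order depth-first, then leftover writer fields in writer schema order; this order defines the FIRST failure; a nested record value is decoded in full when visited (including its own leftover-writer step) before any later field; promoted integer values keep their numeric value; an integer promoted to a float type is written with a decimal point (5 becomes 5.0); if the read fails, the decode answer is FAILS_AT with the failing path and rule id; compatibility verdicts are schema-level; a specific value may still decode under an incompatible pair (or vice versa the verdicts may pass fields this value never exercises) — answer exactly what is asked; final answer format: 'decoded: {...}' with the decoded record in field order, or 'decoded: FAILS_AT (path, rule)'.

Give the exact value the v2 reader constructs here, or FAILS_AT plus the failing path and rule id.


decoded: FAILS_AT (city, R3)

each type pair in Profile: writer, then reader
migrating the Profile value to v2:
  extras := null (absent, optional -> null)
  read fails at city under R3
  => FAILS_AT (city, R3)
remaining Profile differences; none change what is asked:
  field enabled in record Profile: required changed to optional -> a verdict-level change on Profile — the shown value reads the same
  added field duration to record Profile: required int64, tag 19 (in v2 it sits immediately before archived) -> a verdict-level change on Profile — the shown value reads the same
  field balance in record Profile: type float64 changed to bool -> a verdict-level change on Profile — the shown value reads the same
  field latitude in record Profile: tag 6 changed to 20 -> fires no rule on Profile under this dialect and leaves the result unchanged
  field archived in record Profile: optional changed to required -> a verdict-level change on Profile — the shown value reads the same
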